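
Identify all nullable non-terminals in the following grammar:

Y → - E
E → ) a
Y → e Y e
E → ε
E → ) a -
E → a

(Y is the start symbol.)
A non-terminal is nullable if it can derive ε (the empty string): either it has an ε-production, or it has a production whose right-hand side consists entirely of nullable non-terminals.

ε-productions: E → ε
So E is immediately nullable.
No further non-terminal can be added: every production for the remaining non-terminals contains a terminal or a non-nullable non-terminal.
Nullable = { 'E' }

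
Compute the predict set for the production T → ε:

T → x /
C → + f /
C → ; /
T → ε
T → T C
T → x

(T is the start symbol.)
{ $, '+', ';' }

PREDICT(T → ε) = (FIRST(RHS) \ {ε}) ∪ (FOLLOW(T) if ε ∈ FIRST(RHS), i.e. RHS ⇒* ε)
The right-hand side is ε (FIRST(ε) = { ε }), so the predict set is FOLLOW(T) = { $, '+', ';' }
PREDICT(T → ε) = { $, '+', ';' }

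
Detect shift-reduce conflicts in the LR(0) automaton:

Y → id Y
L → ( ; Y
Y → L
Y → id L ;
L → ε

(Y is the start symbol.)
A shift-reduce conflict occurs when an LR(0) state has both:
  - a complete (reduce) item [A → α .] (dot at the end), and
  - a shift item [B → β . c γ] (dot before a terminal).

Augment with Y' → Y and build the canonical LR(0) collection (I0 = CLOSURE({[Y' → . Y]}), then GOTO on every symbol after a dot until no new states appear). It has 10 states:
  I0: { [L → . ( ; Y], [L → .], [Y → . L], [Y → . id L ;], [Y → . id Y], [Y' → . Y] }  — shift, reduce
  I1: { [L → ( . ; Y] }  — shift
  I2: { [Y → L .] }  — reduce
  I3: { [Y' → Y .] }  — accept
  I4: { [L → . ( ; Y], [L → .], [Y → . L], [Y → . id L ;], [Y → . id Y], [Y → id . L ;], [Y → id . Y] }  — shift, reduce
  I5: { [Y → L .], [Y → id L . ;] }  — shift, reduce
  I6: { [Y → id Y .] }  — reduce
  I7: { [Y → id L ; .] }  — reduce
  I8: { [L → ( ; . Y], [L → . ( ; Y], [L → .], [Y → . L], [Y → . id L ;], [Y → . id Y] }  — shift, reduce
  I9: { [L → ( ; Y .] }  — reduce

I0 contains reduce item [L → .] and shift items [L → . ( ; Y], [Y → . id L ;], [Y → . id Y] — shift-reduce conflict.
I4 contains reduce item [L → .] and shift items [L → . ( ; Y], [Y → . id L ;], [Y → . id Y] — shift-reduce conflict.
I5 contains reduce item [Y → L .] and shift item [Y → id L . ;] — shift-reduce conflict.
I8 contains reduce item [L → .] and shift items [L → . ( ; Y], [Y → . id L ;], [Y → . id Y] — shift-reduce conflict.

Answer: Yes — I0: [L → .] vs [L → . ( ; Y]; I4: [L → .] vs [L → . ( ; Y]; I5: [Y → L .] vs [Y → id L . ;]; I8: [L → .] vs [L → . ( ; Y]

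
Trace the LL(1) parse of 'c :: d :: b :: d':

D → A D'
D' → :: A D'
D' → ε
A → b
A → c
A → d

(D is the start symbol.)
Stack is shown with the top on the left.

Stack      Input               Action
-------------------------------------
D $        c :: d :: b :: d $  output D → A D'
A D' $     c :: d :: b :: d $  output A → c
c D' $     c :: d :: b :: d $  match 'c'
D' $       :: d :: b :: d $    output D' → :: A D'
:: A D' $  :: d :: b :: d $    match '::'
A D' $     d :: b :: d $       output A → d
d D' $     d :: b :: d $       match 'd'
D' $       :: b :: d $         output D' → :: A D'
:: A D' $  :: b :: d $         match '::'
A D' $     b :: d $            output A → b
b D' $     b :: d $            match 'b'
D' $       :: d $              output D' → :: A D'
:: A D' $  :: d $              match '::'
A D' $     d $                 output A → d
d D' $     d $                 match 'd'
D' $       $                   output D' → ε
$          $                   accept

The string is accepted.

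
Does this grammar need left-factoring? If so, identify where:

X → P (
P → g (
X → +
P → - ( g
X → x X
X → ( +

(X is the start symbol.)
Left-factoring is needed when two productions for the same non-terminal
share a common prefix on the right-hand side.

Productions for X:
  X → P (
  X → +
  X → x X
  X → ( +
Productions for P:
  P → g (
  P → - ( g

No common prefixes found.

Answer: No, left-factoring is not needed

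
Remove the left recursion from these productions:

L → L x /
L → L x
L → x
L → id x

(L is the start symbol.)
L → x L'
L → id x L'
L' → x / L'
L' → x L'
L' → ε

L is directly left-recursive. The standard transformation for
  A → A α₁ | ... | A α_m | β₁ | ... | β_n
is
  A  → β₁ A' | ... | β_n A'
  A' → α₁ A' | ... | α_m A' | ε

L → x becomes L → x L'
L → id x becomes L → id x L'
L → L x / becomes L' → x / L'
L → L x becomes L' → x L'
Add L' → ε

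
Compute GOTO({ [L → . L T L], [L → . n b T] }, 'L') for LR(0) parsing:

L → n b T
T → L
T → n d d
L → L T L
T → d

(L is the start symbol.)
GOTO(I, 'L') = CLOSURE({ [A → αX.β] : [A → α.Xβ] ∈ I, X = 'L' })

Items with dot before 'L', with the dot advanced:
  [L → . L T L] → [L → L . T L]
Closure of the advanced items:
  [L → L . T L] has the dot before T: add [T → . L], [T → . n d d], [T → . d]
  [T → . L] has the dot before L: add [L → . n b T], [L → . L T L]

GOTO = { [L → . L T L], [L → . n b T], [L → L . T L], [T → . L], [T → . d], [T → . n d d] }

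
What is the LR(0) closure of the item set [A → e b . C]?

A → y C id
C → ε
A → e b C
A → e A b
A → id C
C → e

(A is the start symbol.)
{ [A → e b . C], [C → . e], [C → .] }

To compute CLOSURE, for each item [A → α.Bβ] where B is a non-terminal, add [B → .γ] for all productions B → γ; repeat for the newly added items until nothing changes.

Start with: [A → e b . C]
  [A → e b . C] has the dot before C: add [C → .], [C → . e]
No further items can be added.

CLOSURE = { [A → e b . C], [C → . e], [C → .] }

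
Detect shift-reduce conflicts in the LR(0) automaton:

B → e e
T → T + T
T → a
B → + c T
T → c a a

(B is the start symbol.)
Augment with B' → B and build the canonical LR(0) collection (I0 = CLOSURE({[B' → . B]}), then GOTO on every symbol after a dot until no new states appear). It has 13 states:
  I0: { [B → . + c T], [B → . e e], [B' → . B] }  — shift
  I1: { [B → + . c T] }  — shift
  I2: { [B' → B .] }  — accept
  I3: { [B → e . e] }  — shift
  I4: { [B → e e .] }  — reduce
  I5: { [B → + c . T], [T → . T + T], [T → . a], [T → . c a a] }  — shift
  I6: { [B → + c T .], [T → T . + T] }  — shift, reduce
  I7: { [T → a .] }  — reduce
  I8: { [T → c . a a] }  — shift
  I9: { [T → c a . a] }  — shift
  I10: { [T → c a a .] }  — reduce
  I11: { [T → . T + T], [T → . a], [T → . c a a], [T → T + . T] }  — shift
  I12: { [T → T + T .], [T → T . + T] }  — shift, reduce

I6 contains reduce item [B → + c T .] and shift item [T → T . + T] — shift-reduce conflict.
I12 contains reduce item [T → T + T .] and shift item [T → T . + T] — shift-reduce conflict.

Answer: Yes — I6: [B → + c T .] vs [T → T . + T]; I12: [T → T + T .] vs [T → T . + T]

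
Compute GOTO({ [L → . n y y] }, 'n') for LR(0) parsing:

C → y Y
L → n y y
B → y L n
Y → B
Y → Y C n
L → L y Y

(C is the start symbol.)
{ [L → n . y y] }

GOTO(I, 'n') = CLOSURE({ [A → αX.β] : [A → α.Xβ] ∈ I, X = 'n' })

Items with dot before 'n', with the dot advanced:
  [L → . n y y] → [L → n . y y]
Closure adds nothing (no advanced item has the dot before a non-terminal).

GOTO = { [L → n . y y] }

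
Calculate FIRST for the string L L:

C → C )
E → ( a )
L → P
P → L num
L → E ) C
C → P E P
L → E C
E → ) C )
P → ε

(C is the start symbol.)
FIRST sets of the non-terminals involved (from the grammar, by fixed-point iteration):
  FIRST(L) = { '(', ')', 'num', ε }

To compute FIRST(L L), process the symbols left to right:
Symbol L is a non-terminal. Add FIRST(L) \ {ε} = { '(', ')', 'num' }
L is nullable (ε ∈ FIRST(L)), continue to the next symbol.
Symbol L is a non-terminal. Add FIRST(L) \ {ε} = { '(', ')', 'num' }
L is nullable (ε ∈ FIRST(L)), continue to the next symbol.
All symbols are nullable, so ε is in the result.
FIRST(L L) = { '(', ')', 'num', ε }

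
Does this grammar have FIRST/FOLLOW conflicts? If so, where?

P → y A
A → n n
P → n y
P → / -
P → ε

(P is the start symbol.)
Nullable non-terminals: P.

P: nullable alternative(s) P → ε; FOLLOW(P) = { $ }
  P → y A: FIRST \ {ε} = { 'y' } — disjoint from FOLLOW(P)
  P → n y: FIRST \ {ε} = { 'n' } — disjoint from FOLLOW(P)
  P → / -: FIRST \ {ε} = { '/' } — disjoint from FOLLOW(P)
  P → ε: FIRST \ {ε} = { } — this is the only nullable alternative, skip

A has no nullable alternative, so no FIRST/FOLLOW check is needed there.

No FIRST/FOLLOW conflicts found.

Answer: No FIRST/FOLLOW conflicts.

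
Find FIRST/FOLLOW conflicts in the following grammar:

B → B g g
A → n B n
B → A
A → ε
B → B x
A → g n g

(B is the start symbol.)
Nullable non-terminals: A, B.
FIRST sets used below: FIRST(B) = { 'g', 'n', 'x', ε }, FIRST(A) = { 'g', 'n', ε }

A: nullable alternative(s) A → ε; FOLLOW(A) = { $, 'g', 'n', 'x' }
  A → n B n: FIRST \ {ε} = { 'n' } — overlaps FOLLOW(A) on { 'n' }: CONFLICT
  A → ε: FIRST \ {ε} = { } — this is the only nullable alternative, skip
  A → g n g: FIRST \ {ε} = { 'g' } — overlaps FOLLOW(A) on { 'g' }: CONFLICT

B: nullable alternative(s) B → A; FOLLOW(B) = { $, 'g', 'n', 'x' }
  B → B g g: FIRST \ {ε} = { 'g', 'n', 'x' } — overlaps FOLLOW(B) on { 'g', 'n', 'x' }: CONFLICT
  B → A: FIRST \ {ε} = { 'g', 'n' } — this is the only nullable alternative, skip
  B → B x: FIRST \ {ε} = { 'g', 'n', 'x' } — overlaps FOLLOW(B) on { 'g', 'n', 'x' }: CONFLICT

So the grammar has 4 FIRST/FOLLOW conflicts (marked CONFLICT above).

Answer: Yes. B → B g g with FOLLOW(B) on { 'g', 'n', 'x' }; B → B x with FOLLOW(B) on { 'g', 'n', 'x' }; A → n B n with FOLLOW(A) on { 'n' }; A → g n g with FOLLOW(A) on { 'g' }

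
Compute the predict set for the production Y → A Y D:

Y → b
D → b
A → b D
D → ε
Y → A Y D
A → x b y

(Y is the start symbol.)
{ 'b', 'x' }

PREDICT(Y → A Y D) = (FIRST(RHS) \ {ε}) ∪ (FOLLOW(Y) if ε ∈ FIRST(RHS), i.e. RHS ⇒* ε)
FIRST(A) = { 'b', 'x' }
FIRST(A Y D) = { 'b', 'x' }
ε ∉ FIRST(A Y D), so FOLLOW(Y) is not added.
PREDICT(Y → A Y D) = { 'b', 'x' }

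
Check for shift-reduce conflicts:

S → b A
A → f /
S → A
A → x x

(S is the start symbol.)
Augment with S' → S and build the canonical LR(0) collection (I0 = CLOSURE({[S' → . S]}), then GOTO on every symbol after a dot until no new states appear). It has 9 states:
  I0: { [A → . f /], [A → . x x], [S → . A], [S → . b A], [S' → . S] }  — shift
  I1: { [S → A .] }  — reduce
  I2: { [S' → S .] }  — accept
  I3: { [A → . f /], [A → . x x], [S → b . A] }  — shift
  I4: { [A → f . /] }  — shift
  I5: { [A → x . x] }  — shift
  I6: { [A → x x .] }  — reduce
  I7: { [A → f / .] }  — reduce
  I8: { [S → b A .] }  — reduce

No state contains both a complete item and a shift item.

Answer: No shift-reduce conflicts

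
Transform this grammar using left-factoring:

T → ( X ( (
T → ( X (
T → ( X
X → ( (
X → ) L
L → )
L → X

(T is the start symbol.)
T → ( X T'
T' → ( T''
T'' → (
T'' → ε
T' → ε
X → ( (
X → ) L
L → )
L → X

Left-factoring transforms A → αβ₁ | αβ₂ into A → αA' and A' → β₁ | β₂
(α is the longest common prefix among the alternatives). Repeat until
no nonterminal has two alternatives with a common prefix.

Round 1: T has alternatives sharing prefix '( X'. Introduce T': T → ( X T'
  Add: T' → ( (
  Add: T' → (
  Add: T' → ε

Round 2: T' has alternatives sharing prefix '('. Introduce T'': T' → ( T''
  Add: T'' → (
  Add: T'' → ε

No remaining common prefixes — done.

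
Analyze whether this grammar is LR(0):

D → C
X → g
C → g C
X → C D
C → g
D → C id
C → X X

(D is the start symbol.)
A grammar is LR(0) if no state in the canonical LR(0) collection has:
  - both a shift item (dot before a terminal) and a complete item (shift-reduce conflict), or
  - two or more complete items (reduce-reduce conflict; the accept item [D' → D .] counts as a complete item here).

Augment with D' → D and build the canonical LR(0) collection (I0 = CLOSURE({[D' → . D]}), then GOTO on every symbol after a dot until no new states appear). It has 10 states:
  I0: { [C → . X X], [C → . g C], [C → . g], [D → . C id], [D → . C], [D' → . D], [X → . C D], [X → . g] }  — shift
  I1: { [C → . X X], [C → . g C], [C → . g], [D → . C id], [D → . C], [D → C . id], [D → C .], [X → . C D], [X → . g], [X → C . D] }  — shift, reduce
  I2: { [D' → D .] }  — accept
  I3: { [C → . X X], [C → . g C], [C → . g], [C → X . X], [X → . C D], [X → . g] }  — shift
  I4: { [C → . X X], [C → . g C], [C → . g], [C → g . C], [C → g .], [X → . C D], [X → . g], [X → g .] }  — shift, 2 reduces
  I5: { [C → . X X], [C → . g C], [C → . g], [C → g C .], [D → . C id], [D → . C], [X → . C D], [X → . g], [X → C . D] }  — shift, reduce
  I6: { [X → C D .] }  — reduce
  I7: { [C → . X X], [C → . g C], [C → . g], [D → . C id], [D → . C], [X → . C D], [X → . g], [X → C . D] }  — shift
  I8: { [C → . X X], [C → . g C], [C → . g], [C → X . X], [C → X X .], [X → . C D], [X → . g] }  — shift, reduce
  I9: { [D → C id .] }  — reduce

Conflict in state I1:
  Shift-reduce conflict between [D → C .] and [C → . g]
So the grammar is NOT LR(0).

Answer: No. Shift-reduce conflict between [D → C .] and [C → . g]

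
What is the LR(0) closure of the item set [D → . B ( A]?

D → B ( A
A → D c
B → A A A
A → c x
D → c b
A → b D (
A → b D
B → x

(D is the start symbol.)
{ [A → . D c], [A → . b D (], [A → . b D], [A → . c x], [B → . A A A], [B → . x], [D → . B ( A], [D → . c b] }

To compute CLOSURE, for each item [A → α.Bβ] where B is a non-terminal, add [B → .γ] for all productions B → γ; repeat for the newly added items until nothing changes.

Start with: [D → . B ( A]
  [D → . B ( A] has the dot before B: add [B → . A A A], [B → . x]
  [B → . A A A] has the dot before A: add [A → . D c], [A → . c x], [A → . b D (], [A → . b D]
  [A → . D c] has the dot before D: add [D → . c b]
No further items can be added.

CLOSURE = { [A → . D c], [A → . b D (], [A → . b D], [A → . c x], [B → . A A A], [B → . x], [D → . B ( A], [D → . c b] }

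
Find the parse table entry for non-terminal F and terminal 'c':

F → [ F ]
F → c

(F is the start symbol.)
F → c

To find M[F, 'c'], we find productions for F where 'c' is in the predict set (PREDICT(N → α) = (FIRST(α) \ {ε}) ∪ (FOLLOW(N) if α ⇒* ε)).

F → [ F ]: PREDICT = { '[' }
F → c: PREDICT = { 'c' }
  'c' is in predict set, so this production goes in M[F, 'c']

M[F, 'c'] = F → c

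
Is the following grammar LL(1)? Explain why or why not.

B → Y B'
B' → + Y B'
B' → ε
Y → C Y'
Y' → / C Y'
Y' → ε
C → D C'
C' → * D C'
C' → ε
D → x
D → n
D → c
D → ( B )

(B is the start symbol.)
A grammar is LL(1) if for each non-terminal N with multiple productions, the predict sets of those productions are pairwise disjoint, where PREDICT(N → α) = (FIRST(α) \ {ε}) ∪ (FOLLOW(N) if α ⇒* ε).

Relevant sets:
  FOLLOW(B') = { $, ')' }
  FOLLOW(Y') = { $, ')', '+' }
  FOLLOW(C') = { $, ')', '+', '/' }

For B':
  PREDICT(B' → '+' Y B') = { '+' }
  PREDICT(B' → ε) = { $, ')' }
For Y':
  PREDICT(Y' → '/' C Y') = { '/' }
  PREDICT(Y' → ε) = { $, ')', '+' }
For C':
  PREDICT(C' → '*' D C') = { '*' }
  PREDICT(C' → ε) = { $, ')', '+', '/' }
For D:
  PREDICT(D → x) = { 'x' }
  PREDICT(D → n) = { 'n' }
  PREDICT(D → c) = { 'c' }
  PREDICT(D → '(' B ')') = { '(' }
B, Y, C have a single production, so nothing to check there.

All predict sets are disjoint. The grammar IS LL(1).

Answer: Yes, the grammar is LL(1).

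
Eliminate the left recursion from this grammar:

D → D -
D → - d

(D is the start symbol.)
D is directly left-recursive. The standard transformation for
  A → A α₁ | ... | A α_m | β₁ | ... | β_n
is
  A  → β₁ A' | ... | β_n A'
  A' → α₁ A' | ... | α_m A' | ε

D → - d becomes D → - d D'
D → D - becomes D' → - D'
Add D' → ε

Resulting grammar:
D → - d D'
D' → - D'
D' → ε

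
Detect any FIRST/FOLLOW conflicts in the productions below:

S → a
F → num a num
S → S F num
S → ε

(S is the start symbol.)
Nullable non-terminals: S.
FIRST sets used below: FIRST(S) = { 'a', 'num', ε }, FIRST(F) = { 'num' }

S: nullable alternative(s) S → ε; FOLLOW(S) = { $, 'num' }
  S → a: FIRST \ {ε} = { 'a' } — disjoint from FOLLOW(S)
  S → S F num: FIRST \ {ε} = { 'a', 'num' } — overlaps FOLLOW(S) on { 'num' }: CONFLICT
  S → ε: FIRST \ {ε} = { } — this is the only nullable alternative, skip

F has no nullable alternative, so no FIRST/FOLLOW check is needed there.

So the grammar has 1 FIRST/FOLLOW conflict (marked CONFLICT above).

Answer: Yes. S → S F num with FOLLOW(S) on { 'num' }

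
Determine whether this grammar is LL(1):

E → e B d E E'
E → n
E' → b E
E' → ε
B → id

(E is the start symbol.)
No. Predict set conflict for E': { 'b' }

A grammar is LL(1) if for each non-terminal N with multiple productions, the predict sets of those productions are pairwise disjoint, where PREDICT(N → α) = (FIRST(α) \ {ε}) ∪ (FOLLOW(N) if α ⇒* ε).

Relevant sets:
  FOLLOW(E') = { $, 'b' }

For E:
  PREDICT(E → e B d E E') = { 'e' }
  PREDICT(E → n) = { 'n' }
For E':
  PREDICT(E' → b E) = { 'b' }
  PREDICT(E' → ε) = { $, 'b' }
B has a single production, so nothing to check there.

Conflict found: Predict set conflict for E': { 'b' }
The grammar is NOT LL(1).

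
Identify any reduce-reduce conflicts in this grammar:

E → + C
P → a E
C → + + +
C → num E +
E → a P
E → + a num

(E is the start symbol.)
No reduce-reduce conflicts

A reduce-reduce conflict occurs when an LR(0) state has two complete items [A → α .] and [B → β .] — both call for a reduction, and with no lookahead the parser cannot choose between them.

Augment with E' → E and build the canonical LR(0) collection (I0 = CLOSURE({[E' → . E]}), then GOTO on every symbol after a dot until no new states appear). It has 16 states:
  I0: { [E → . + C], [E → . + a num], [E → . a P], [E' → . E] }  — shift
  I1: { [C → . + + +], [C → . num E +], [E → + . C], [E → + . a num] }  — shift
  I2: { [E' → E .] }  — accept
  I3: { [E → a . P], [P → . a E] }  — shift
  I4: { [E → a P .] }  — reduce
  I5: { [E → . + C], [E → . + a num], [E → . a P], [P → a . E] }  — shift
  I6: { [P → a E .] }  — reduce
  I7: { [C → + . + +] }  — shift
  I8: { [E → + C .] }  — reduce
  I9: { [E → + a . num] }  — shift
  I10: { [C → num . E +], [E → . + C], [E → . + a num], [E → . a P] }  — shift
  I11: { [C → num E . +] }  — shift
  I12: { [C → num E + .] }  — reduce
  I13: { [E → + a num .] }  — reduce
  I14: { [C → + + . +] }  — shift
  I15: { [C → + + + .] }  — reduce

No state contains more than one complete item.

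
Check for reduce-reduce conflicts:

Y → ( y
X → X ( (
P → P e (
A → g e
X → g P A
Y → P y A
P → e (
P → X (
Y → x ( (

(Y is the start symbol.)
No reduce-reduce conflicts

A reduce-reduce conflict occurs when an LR(0) state has two complete items [A → α .] and [B → β .] — both call for a reduction, and with no lookahead the parser cannot choose between them.

Augment with Y' → Y and build the canonical LR(0) collection (I0 = CLOSURE({[Y' → . Y]}), then GOTO on every symbol after a dot until no new states appear). It has 22 states:
  I0: { [P → . P e (], [P → . X (], [P → . e (], [X → . X ( (], [X → . g P A], [Y → . ( y], [Y → . P y A], [Y → . x ( (], [Y' → . Y] }  — shift
  I1: { [Y → ( . y] }  — shift
  I2: { [P → P . e (], [Y → P . y A] }  — shift
  I3: { [P → X . (], [X → X . ( (] }  — shift
  I4: { [Y' → Y .] }  — accept
  I5: { [P → e . (] }  — shift
  I6: { [P → . P e (], [P → . X (], [P → . e (], [X → . X ( (], [X → . g P A], [X → g . P A] }  — shift
  I7: { [Y → x . ( (] }  — shift
  I8: { [Y → x ( . (] }  — shift
  I9: { [Y → x ( ( .] }  — reduce
  I10: { [A → . g e], [P → P . e (], [X → g P . A] }  — shift
  I11: { [X → g P A .] }  — reduce
  I12: { [P → P e . (] }  — shift
  I13: { [A → g . e] }  — shift
  I14: { [A → g e .] }  — reduce
  I15: { [P → P e ( .] }  — reduce
  I16: { [P → e ( .] }  — reduce
  I17: { [P → X ( .], [X → X ( . (] }  — shift, reduce
  I18: { [X → X ( ( .] }  — reduce
  I19: { [A → . g e], [Y → P y . A] }  — shift
  I20: { [Y → P y A .] }  — reduce
  I21: { [Y → ( y .] }  — reduce

No state contains more than one complete item.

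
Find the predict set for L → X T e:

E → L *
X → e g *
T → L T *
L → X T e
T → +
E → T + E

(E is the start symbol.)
{ 'e' }

PREDICT(L → X T e) = (FIRST(RHS) \ {ε}) ∪ (FOLLOW(L) if ε ∈ FIRST(RHS), i.e. RHS ⇒* ε)
FIRST(X) = { 'e' }
FIRST(X T e) = { 'e' }
ε ∉ FIRST(X T e), so FOLLOW(L) is not added.
PREDICT(L → X T e) = { 'e' }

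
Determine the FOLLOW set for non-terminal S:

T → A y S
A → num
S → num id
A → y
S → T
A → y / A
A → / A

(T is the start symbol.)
{ $ }

In T → A y S: S is at the end, add FOLLOW(T)

The FOLLOW sets referred to above (computed the same way, to a fixed point):
  FOLLOW(T) = { $ }

Taking the union: FOLLOW(S) = { $ }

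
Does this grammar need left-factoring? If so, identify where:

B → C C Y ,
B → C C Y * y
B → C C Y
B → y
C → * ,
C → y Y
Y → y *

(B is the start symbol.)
Yes, B has productions with common prefix 'C C Y'

Left-factoring is needed when two productions for the same non-terminal
share a common prefix on the right-hand side.

Productions for B:
  B → C C Y ,
  B → C C Y * y
  B → C C Y
  B → y
Productions for C:
  C → * ,
  C → y Y

Found common prefix 'C C Y' in productions for B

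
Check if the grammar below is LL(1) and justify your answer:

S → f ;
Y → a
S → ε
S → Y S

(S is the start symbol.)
Yes, the grammar is LL(1).

A grammar is LL(1) if for each non-terminal N with multiple productions, the predict sets of those productions are pairwise disjoint, where PREDICT(N → α) = (FIRST(α) \ {ε}) ∪ (FOLLOW(N) if α ⇒* ε).

Relevant sets:
  FIRST(Y) = { 'a' }
  FOLLOW(S) = { $ }

For S:
  PREDICT(S → f ';') = { 'f' }
  PREDICT(S → ε) = { $ }
  PREDICT(S → Y S) = { 'a' }
Y has a single production, so nothing to check there.

All predict sets are disjoint. The grammar IS LL(1).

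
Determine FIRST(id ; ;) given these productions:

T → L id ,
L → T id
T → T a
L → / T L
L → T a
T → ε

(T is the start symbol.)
To compute FIRST(id ; ;), process the symbols left to right:
Symbol id is a terminal. Add 'id' and stop.
FIRST(id ; ;) = { 'id' }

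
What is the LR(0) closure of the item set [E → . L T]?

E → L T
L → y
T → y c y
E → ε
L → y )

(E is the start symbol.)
{ [E → . L T], [L → . y )], [L → . y] }

To compute CLOSURE, for each item [A → α.Bβ] where B is a non-terminal, add [B → .γ] for all productions B → γ; repeat for the newly added items until nothing changes.

Start with: [E → . L T]
  [E → . L T] has the dot before L: add [L → . y], [L → . y )]
No further items can be added.

CLOSURE = { [E → . L T], [L → . y )], [L → . y] }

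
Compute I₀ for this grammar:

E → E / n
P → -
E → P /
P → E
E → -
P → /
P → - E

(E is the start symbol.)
{ [E → . -], [E → . E / n], [E → . P /], [E' → . E], [P → . - E], [P → . -], [P → . /], [P → . E] }

First, augment the grammar with E' → E
I₀ = CLOSURE({ [E' → . E] }):
  [E' → . E] has the dot before E: add [E → . E / n], [E → . P /], [E → . -]
  [E → . P /] has the dot before P: add [P → . -], [P → . E], [P → . /], [P → . - E]
No further items can be added.

I₀ = { [E → . -], [E → . E / n], [E → . P /], [E' → . E], [P → . - E], [P → . -], [P → . /], [P → . E] }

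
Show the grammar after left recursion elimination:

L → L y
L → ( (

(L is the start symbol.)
L is directly left-recursive. The standard transformation for
  A → A α₁ | ... | A α_m | β₁ | ... | β_n
is
  A  → β₁ A' | ... | β_n A'
  A' → α₁ A' | ... | α_m A' | ε

L → ( ( becomes L → ( ( L'
L → L y becomes L' → y L'
Add L' → ε

Resulting grammar:
L → ( ( L'
L' → y L'
L' → ε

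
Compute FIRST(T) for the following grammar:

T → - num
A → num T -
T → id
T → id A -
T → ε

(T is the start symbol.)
{ '-', 'id', ε }

From T → - num:
  - '-' is a terminal: add '-' and stop
From T → id:
  - id is a terminal: add 'id' and stop
From T → id A -:
  - id is a terminal: add 'id' and stop
From T → ε:
  - ε-production, so ε ∈ FIRST(T)

Collecting: FIRST(T) = { '-', 'id', ε }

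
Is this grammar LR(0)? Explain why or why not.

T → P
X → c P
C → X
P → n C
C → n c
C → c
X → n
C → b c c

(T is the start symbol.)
Augment with T' → T and build the canonical LR(0) collection (I0 = CLOSURE({[T' → . T]}), then GOTO on every symbol after a dot until no new states appear). It has 13 states:
  I0: { [P → . n C], [T → . P], [T' → . T] }  — shift
  I1: { [T → P .] }  — reduce
  I2: { [T' → T .] }  — accept
  I3: { [C → . X], [C → . b c c], [C → . c], [C → . n c], [P → n . C], [X → . c P], [X → . n] }  — shift
  I4: { [P → n C .] }  — reduce
  I5: { [C → X .] }  — reduce
  I6: { [C → b . c c] }  — shift
  I7: { [C → c .], [P → . n C], [X → c . P] }  — shift, reduce
  I8: { [C → n . c], [X → n .] }  — shift, reduce
  I9: { [C → n c .] }  — reduce
  I10: { [X → c P .] }  — reduce
  I11: { [C → b c . c] }  — shift
  I12: { [C → b c c .] }  — reduce

Conflict in state I7:
  Shift-reduce conflict between [C → c .] and [P → . n C]
So the grammar is NOT LR(0).

Answer: No. Shift-reduce conflict between [C → c .] and [P → . n C]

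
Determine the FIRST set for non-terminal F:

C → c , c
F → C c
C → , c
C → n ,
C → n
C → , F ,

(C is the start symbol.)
{ ',', 'c', 'n' }

FIRST sets of the other non-terminals involved (by the same procedure, iterated to a fixed point):
  FIRST(C) = { ',', 'c', 'n' }

From F → C c:
  - C is a non-terminal: add FIRST(C) \ {ε} = { ',', 'c', 'n' }
    C is not nullable, so stop

Collecting: FIRST(F) = { ',', 'c', 'n' }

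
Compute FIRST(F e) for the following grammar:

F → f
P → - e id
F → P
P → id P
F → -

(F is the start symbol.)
FIRST sets of the non-terminals involved (from the grammar, by fixed-point iteration):
  FIRST(F) = { '-', 'f', 'id' }

To compute FIRST(F e), process the symbols left to right:
Symbol F is a non-terminal. Add FIRST(F) \ {ε} = { '-', 'f', 'id' }
F is not nullable (ε ∉ FIRST(F)), so stop here.
FIRST(F e) = { '-', 'f', 'id' }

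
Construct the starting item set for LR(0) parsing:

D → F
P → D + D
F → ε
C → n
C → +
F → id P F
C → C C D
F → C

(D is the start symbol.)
First, augment the grammar with D' → D
I₀ = CLOSURE({ [D' → . D] }):
  [D' → . D] has the dot before D: add [D → . F]
  [D → . F] has the dot before F: add [F → .], [F → . id P F], [F → . C]
  [F → . C] has the dot before C: add [C → . n], [C → . +], [C → . C C D]
No further items can be added.

I₀ = { [C → . +], [C → . C C D], [C → . n], [D → . F], [D' → . D], [F → . C], [F → . id P F], [F → .] }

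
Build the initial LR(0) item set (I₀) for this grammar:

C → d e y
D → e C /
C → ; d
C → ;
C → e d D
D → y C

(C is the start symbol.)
First, augment the grammar with C' → C
I₀ = CLOSURE({ [C' → . C] }):
  [C' → . C] has the dot before C: add [C → . d e y], [C → . ; d], [C → . ;], [C → . e d D]
No further items can be added.

I₀ = { [C → . ; d], [C → . ;], [C → . d e y], [C → . e d D], [C' → . C] }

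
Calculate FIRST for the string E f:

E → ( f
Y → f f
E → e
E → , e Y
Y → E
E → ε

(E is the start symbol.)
{ '(', ',', 'e', 'f' }

FIRST sets of the non-terminals involved (from the grammar, by fixed-point iteration):
  FIRST(E) = { '(', ',', 'e', ε }

To compute FIRST(E f), process the symbols left to right:
Symbol E is a non-terminal. Add FIRST(E) \ {ε} = { '(', ',', 'e' }
E is nullable (ε ∈ FIRST(E)), continue to the next symbol.
Symbol f is a terminal. Add 'f' and stop.
FIRST(E f) = { '(', ',', 'e', 'f' }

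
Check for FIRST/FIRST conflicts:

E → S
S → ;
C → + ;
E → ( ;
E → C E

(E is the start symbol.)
No FIRST/FIRST conflicts.

FIRST sets of the non-terminals at (or reachable through a nullable prefix from) the front of some alternative:
  FIRST(S) = { ';' }
  FIRST(C) = { '+' }

Productions for E:
  E → S: FIRST = { ';' }
  E → ( ;: FIRST = { '(' }
  E → C E: FIRST = { '+' }
S, C have only one production, so no FIRST/FIRST conflict is possible there.

All alternatives of each non-terminal have pairwise disjoint FIRST sets.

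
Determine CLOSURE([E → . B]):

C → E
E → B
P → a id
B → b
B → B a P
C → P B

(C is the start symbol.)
To compute CLOSURE, for each item [A → α.Bβ] where B is a non-terminal, add [B → .γ] for all productions B → γ; repeat for the newly added items until nothing changes.

Start with: [E → . B]
  [E → . B] has the dot before B: add [B → . b], [B → . B a P]
No further items can be added.

CLOSURE = { [B → . B a P], [B → . b], [E → . B] }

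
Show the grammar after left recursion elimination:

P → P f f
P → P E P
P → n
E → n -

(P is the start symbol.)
P is directly left-recursive. The standard transformation for
  A → A α₁ | ... | A α_m | β₁ | ... | β_n
is
  A  → β₁ A' | ... | β_n A'
  A' → α₁ A' | ... | α_m A' | ε

P → n becomes P → n P'
P → P f f becomes P' → f f P'
P → P E P becomes P' → E P P'
Add P' → ε

Productions for other non-terminals are unchanged:
  E → n -

Resulting grammar:
P → n P'
P' → f f P'
P' → E P P'
P' → ε
E → n -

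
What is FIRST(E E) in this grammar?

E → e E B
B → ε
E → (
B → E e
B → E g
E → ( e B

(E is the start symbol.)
{ '(', 'e' }

FIRST sets of the non-terminals involved (from the grammar, by fixed-point iteration):
  FIRST(E) = { '(', 'e' }

To compute FIRST(E E), process the symbols left to right:
Symbol E is a non-terminal. Add FIRST(E) \ {ε} = { '(', 'e' }
E is not nullable (ε ∉ FIRST(E)), so stop here.
FIRST(E E) = { '(', 'e' }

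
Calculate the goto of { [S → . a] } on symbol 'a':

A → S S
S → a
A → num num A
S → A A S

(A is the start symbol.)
{ [S → a .] }

GOTO(I, 'a') = CLOSURE({ [A → αX.β] : [A → α.Xβ] ∈ I, X = 'a' })

Items with dot before 'a', with the dot advanced:
  [S → . a] → [S → a .]
Closure adds nothing (no advanced item has the dot before a non-terminal).

GOTO = { [S → a .] }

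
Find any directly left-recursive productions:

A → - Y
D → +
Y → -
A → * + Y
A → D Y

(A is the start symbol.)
A → - Y: starts with '-'
D → +: starts with '+'
Y → -: starts with '-'
A → * + Y: starts with '*'
A → D Y: starts with D

No direct left recursion found.

Answer: No direct left recursion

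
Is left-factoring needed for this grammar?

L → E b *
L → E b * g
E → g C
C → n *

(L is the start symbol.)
Yes, L has productions with common prefix 'E b *'

Left-factoring is needed when two productions for the same non-terminal
share a common prefix on the right-hand side.

Productions for L:
  L → E b *
  L → E b * g

Found common prefix 'E b *' in productions for L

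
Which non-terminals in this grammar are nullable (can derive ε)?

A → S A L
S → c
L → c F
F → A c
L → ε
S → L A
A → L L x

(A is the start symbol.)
{ 'L' }

A non-terminal is nullable if it can derive ε (the empty string): either it has an ε-production, or it has a production whose right-hand side consists entirely of nullable non-terminals.

ε-productions: L → ε
So L is immediately nullable.
No further non-terminal can be added: every production for the remaining non-terminals contains a terminal or a non-nullable non-terminal.
Nullable = { 'L' }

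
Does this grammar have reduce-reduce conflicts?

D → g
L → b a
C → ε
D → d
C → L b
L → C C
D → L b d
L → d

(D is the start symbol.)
Yes — I5: [D → d .] vs [L → d .]; I10: [C → .] vs [L → C C .]

A reduce-reduce conflict occurs when an LR(0) state has two complete items [A → α .] and [B → β .] — both call for a reduction, and with no lookahead the parser cannot choose between them.

Augment with D' → D and build the canonical LR(0) collection (I0 = CLOSURE({[D' → . D]}), then GOTO on every symbol after a dot until no new states appear). It has 14 states:
  I0: { [C → . L b], [C → .], [D → . L b d], [D → . d], [D → . g], [D' → . D], [L → . C C], [L → . b a], [L → . d] }  — shift, reduce
  I1: { [C → . L b], [C → .], [L → . C C], [L → . b a], [L → . d], [L → C . C] }  — shift, reduce
  I2: { [D' → D .] }  — accept
  I3: { [C → L . b], [D → L . b d] }  — shift
  I4: { [L → b . a] }  — shift
  I5: { [D → d .], [L → d .] }  — 2 reduces
  I6: { [D → g .] }  — reduce
  I7: { [L → b a .] }  — reduce
  I8: { [C → L b .], [D → L b . d] }  — shift, reduce
  I9: { [D → L b d .] }  — reduce
  I10: { [C → . L b], [C → .], [L → . C C], [L → . b a], [L → . d], [L → C . C], [L → C C .] }  — shift, 2 reduces
  I11: { [C → L . b] }  — shift
  I12: { [L → d .] }  — reduce
  I13: { [C → L b .] }  — reduce

I5 contains complete items [D → d .], [L → d .] — reduce-reduce conflict.
I10 contains complete items [C → .], [L → C C .] — reduce-reduce conflict.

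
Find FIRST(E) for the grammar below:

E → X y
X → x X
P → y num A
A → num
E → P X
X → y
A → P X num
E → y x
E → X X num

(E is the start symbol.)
FIRST sets of the other non-terminals involved (by the same procedure, iterated to a fixed point):
  FIRST(X) = { 'x', 'y' }
  FIRST(P) = { 'y' }

From E → X y:
  - X is a non-terminal: add FIRST(X) \ {ε} = { 'x', 'y' }
    X is not nullable, so stop
From E → P X:
  - P is a non-terminal: add FIRST(P) \ {ε} = { 'y' }
    P is not nullable, so stop
From E → y x:
  - y is a terminal: add 'y' and stop
From E → X X num:
  - X is a non-terminal: add FIRST(X) \ {ε} = { 'x', 'y' }
    X is not nullable, so stop

Collecting: FIRST(E) = { 'x', 'y' }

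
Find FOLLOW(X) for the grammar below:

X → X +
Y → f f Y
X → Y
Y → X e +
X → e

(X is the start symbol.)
X is the start symbol, so $ ∈ FOLLOW(X).
In X → X +: X is followed by '+', add FIRST('+') \ {ε} = { '+' }
In Y → X e +: X is followed by e '+', add FIRST(e '+') \ {ε} = { 'e' }

Taking the union: FOLLOW(X) = { $, '+', 'e' }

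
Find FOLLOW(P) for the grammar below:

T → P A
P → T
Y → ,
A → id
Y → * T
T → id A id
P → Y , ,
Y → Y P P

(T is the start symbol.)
To compute FOLLOW(P), find every occurrence of P on a right-hand side N → α P β: add FIRST(β) \ {ε}, and if β is empty or nullable also add FOLLOW(N). Iterate to a fixed point.

In T → P A: P is followed by A, add FIRST(A) \ {ε} = { 'id' }
In Y → Y P P: P is followed by P, add FIRST(P) \ {ε} = { '*', ',', 'id' }
In Y → Y P P: P is at the end, add FOLLOW(Y)

The FOLLOW sets referred to above (computed the same way, to a fixed point):
  FOLLOW(Y) = { '*', ',', 'id' }

Taking the union: FOLLOW(P) = { '*', ',', 'id' }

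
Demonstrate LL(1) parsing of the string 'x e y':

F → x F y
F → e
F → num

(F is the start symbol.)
LL(1) parsing maintains a stack (initially the start symbol over $) and the input. At each step: if the stack top is a terminal, match it against the current input token; if it is a non-terminal N, replace it with the RHS of M[N, lookahead] (the unique production whose predict set contains the lookahead).

Stack is shown with the top on the left.

Stack    Input    Action
------------------------
F $      x e y $  output F → x F y
x F y $  x e y $  match 'x'
F y $    e y $    output F → e
e y $    e y $    match 'e'
y $      y $      match 'y'
$        $        accept

The string is accepted.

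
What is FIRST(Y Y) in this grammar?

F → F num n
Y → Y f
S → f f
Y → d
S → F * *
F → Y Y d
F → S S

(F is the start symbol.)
FIRST sets of the non-terminals involved (from the grammar, by fixed-point iteration):
  FIRST(Y) = { 'd' }

To compute FIRST(Y Y), process the symbols left to right:
Symbol Y is a non-terminal. Add FIRST(Y) \ {ε} = { 'd' }
Y is not nullable (ε ∉ FIRST(Y)), so stop here.
FIRST(Y Y) = { 'd' }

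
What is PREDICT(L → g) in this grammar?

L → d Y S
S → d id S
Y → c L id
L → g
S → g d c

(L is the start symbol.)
PREDICT(L → g) = (FIRST(RHS) \ {ε}) ∪ (FOLLOW(L) if ε ∈ FIRST(RHS), i.e. RHS ⇒* ε)
FIRST(g) = { 'g' }
ε ∉ FIRST(g), so FOLLOW(L) is not added.
PREDICT(L → g) = { 'g' }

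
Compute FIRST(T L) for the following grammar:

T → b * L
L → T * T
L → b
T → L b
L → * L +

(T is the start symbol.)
FIRST sets of the non-terminals involved (from the grammar, by fixed-point iteration):
  FIRST(T) = { '*', 'b' }

To compute FIRST(T L), process the symbols left to right:
Symbol T is a non-terminal. Add FIRST(T) \ {ε} = { '*', 'b' }
T is not nullable (ε ∉ FIRST(T)), so stop here.
FIRST(T L) = { '*', 'b' }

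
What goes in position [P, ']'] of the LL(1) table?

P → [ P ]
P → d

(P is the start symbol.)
Empty (error entry)

To find M[P, ']'], we find productions for P where ']' is in the predict set (PREDICT(N → α) = (FIRST(α) \ {ε}) ∪ (FOLLOW(N) if α ⇒* ε)).

P → [ P ]: PREDICT = { '[' }
P → d: PREDICT = { 'd' }

M[P, ']'] is empty (no production applies)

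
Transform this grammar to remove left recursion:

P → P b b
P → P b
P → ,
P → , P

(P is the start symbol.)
P is directly left-recursive. The standard transformation for
  A → A α₁ | ... | A α_m | β₁ | ... | β_n
is
  A  → β₁ A' | ... | β_n A'
  A' → α₁ A' | ... | α_m A' | ε

P → , becomes P → , P'
P → , P becomes P → , P P'
P → P b b becomes P' → b b P'
P → P b becomes P' → b P'
Add P' → ε

Resulting grammar:
P → , P'
P → , P P'
P' → b b P'
P' → b P'
P' → ε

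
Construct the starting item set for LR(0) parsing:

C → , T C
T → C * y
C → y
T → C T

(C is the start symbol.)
{ [C → . , T C], [C → . y], [C' → . C] }

First, augment the grammar with C' → C
I₀ = CLOSURE({ [C' → . C] }):
  [C' → . C] has the dot before C: add [C → . , T C], [C → . y]
No further items can be added.

I₀ = { [C → . , T C], [C → . y], [C' → . C] }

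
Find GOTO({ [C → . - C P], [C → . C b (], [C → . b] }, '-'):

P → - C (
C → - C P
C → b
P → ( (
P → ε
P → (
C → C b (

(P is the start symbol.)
GOTO(I, '-') = CLOSURE({ [A → αX.β] : [A → α.Xβ] ∈ I, X = '-' })

Items with dot before '-', with the dot advanced:
  [C → . - C P] → [C → - . C P]
Closure of the advanced items:
  [C → - . C P] has the dot before C: add [C → . - C P], [C → . b], [C → . C b (]

GOTO = { [C → - . C P], [C → . - C P], [C → . C b (], [C → . b] }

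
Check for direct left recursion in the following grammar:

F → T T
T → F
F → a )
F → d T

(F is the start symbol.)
No direct left recursion

Direct left recursion occurs when N → N α for some non-terminal N (the right-hand side begins with the left-hand side itself).

F → T T: starts with T
T → F: starts with F
F → a ): starts with a
F → d T: starts with d

No direct left recursion found.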